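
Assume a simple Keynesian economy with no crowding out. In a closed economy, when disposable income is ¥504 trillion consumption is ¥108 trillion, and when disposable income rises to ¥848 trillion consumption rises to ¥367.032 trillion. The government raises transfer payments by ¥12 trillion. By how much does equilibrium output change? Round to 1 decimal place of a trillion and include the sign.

MPC = ΔC/ΔYd = (367.032 − 108)/(848 − 504) = 259.032/344 = 0.753.
The transfer change shifts disposable income by +¥12 trillion, so first-round consumption changes by c·ΔTR = 0.753 × (+¥12 trillion) = +¥9.036 trillion.
Expenditure multiplier = 1/(1 − MPC) = 1/(1 − 0.753) = 1/0.247 ≈ 4.049.
The transfer multiplier is c × k ≈ 3.049, so ΔY = k × (c·ΔTR) = (+¥9.036 trillion) / 0.247 ≈ +¥36.6 trillion.

+¥36.6 trillion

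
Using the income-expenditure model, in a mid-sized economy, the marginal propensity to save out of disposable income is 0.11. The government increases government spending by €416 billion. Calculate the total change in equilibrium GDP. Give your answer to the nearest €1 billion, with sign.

MPC = 1 − MPS = 1 − 0.11 = 0.89.
Government-spending multiplier = 1/(1 − MPC) = 1/(1 − 0.89) = 1/0.11 ≈ 9.091.
ΔY = k × ΔG = (+€416 billion) / 0.11 ≈ +€3,782 billion.

+€3,782 billion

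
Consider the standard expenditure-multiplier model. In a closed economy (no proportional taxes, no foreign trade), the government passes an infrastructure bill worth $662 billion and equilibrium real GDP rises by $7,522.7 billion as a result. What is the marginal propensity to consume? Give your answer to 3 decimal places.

Implied spending multiplier k = ΔY/ΔG = 7,522.7/662 ≈ 11.3636.
Since k = 1/(1 − MPC), MPC = 1 − 1/k = 1 − ΔG/ΔY = 1 − 662/7,522.7 ≈ 0.912.

0.912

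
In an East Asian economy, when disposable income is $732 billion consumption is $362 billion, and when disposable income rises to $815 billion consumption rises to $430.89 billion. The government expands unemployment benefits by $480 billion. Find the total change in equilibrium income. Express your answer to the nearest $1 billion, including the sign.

MPC = ΔC/ΔYd = (430.89 − 362)/(815 − 732) = 68.89/83 = 0.83.
The transfer change shifts disposable income by +$480 billion, so first-round consumption changes by c·ΔTR = 0.83 × (+$480 billion) = +$398.4 billion.
Expenditure multiplier = 1/(1 − MPC) = 1/(1 − 0.83) = 1/0.17 ≈ 5.882.
The transfer multiplier is c × k ≈ 4.882, so ΔY = k × (c·ΔTR) = (+$398.4 billion) / 0.17 ≈ +$2,344 billion.

+$2,344 billion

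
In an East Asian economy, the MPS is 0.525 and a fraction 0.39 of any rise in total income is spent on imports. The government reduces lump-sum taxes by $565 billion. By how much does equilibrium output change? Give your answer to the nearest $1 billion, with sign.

MPC = 1 − MPS = 1 − 0.525 = 0.475.
A lump-sum tax change of −$565 billion shifts disposable income by +$565 billion; first-round consumption changes by −c × ΔT = −0.475 × (−$565 billion) = +$268.375 billion.
Expenditure multiplier = 1/(1 − c + m) = 1/(1 − 0.475 + 0.39) = 1/0.915 ≈ 1.093.
The tax multiplier is −c × k ≈ −0.519, so ΔY = k × (−c·ΔT) = (+$268.375 billion) / 0.915 ≈ +$293 billion.

+$293 billion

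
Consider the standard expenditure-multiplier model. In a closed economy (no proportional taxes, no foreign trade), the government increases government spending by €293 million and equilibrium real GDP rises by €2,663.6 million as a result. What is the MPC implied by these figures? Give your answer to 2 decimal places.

Implied spending multiplier k = ΔY/ΔG = 2,663.6/293 ≈ 9.0908.
Since k = 1/(1 − MPC), MPC = 1 − 1/k = 1 − ΔG/ΔY = 1 − 293/2,663.6 ≈ 0.89.

0.89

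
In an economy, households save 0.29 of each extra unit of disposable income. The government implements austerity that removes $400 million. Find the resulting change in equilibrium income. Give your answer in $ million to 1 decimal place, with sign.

−$1,379.3 million

MPC = 1 − MPS = 1 − 0.29 = 0.71.
Government-spending multiplier = 1/(1 − MPC) = 1/(1 − 0.71) = 1/0.29 ≈ 3.448.
ΔY = k × ΔG = (−$400 million) / 0.29 ≈ −$1,379.3 million.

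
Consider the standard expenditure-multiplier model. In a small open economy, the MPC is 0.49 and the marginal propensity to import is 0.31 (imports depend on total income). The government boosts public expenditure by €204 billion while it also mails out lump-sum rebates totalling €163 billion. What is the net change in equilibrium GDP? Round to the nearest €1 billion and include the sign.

Expenditure multiplier = 1/(1 − c + m) = 1/(1 − 0.49 + 0.31) = 1/0.82 ≈ 1.22.
ΔG contributes k·ΔG = (+€204 billion) / 0.82 ≈ +€248.8 billion.
ΔT of −€163 billion changes first-round spending by −c·ΔT = +€79.87 billion, contributing k·(−c·ΔT) = (+€79.87 billion) / 0.82 ≈ +€97.4 billion.
Net ΔY = k(ΔG − c·ΔT) = (+€283.87 billion) / 0.82 ≈ +€346 billion.

+€346 billion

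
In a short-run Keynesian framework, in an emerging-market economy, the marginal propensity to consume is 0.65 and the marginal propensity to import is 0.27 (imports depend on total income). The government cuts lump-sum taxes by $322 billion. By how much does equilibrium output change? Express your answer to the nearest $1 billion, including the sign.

+$338 billion

A lump-sum tax change of −$322 billion shifts disposable income by +$322 billion; first-round consumption changes by −c × ΔT = −0.65 × (−$322 billion) = +$209.3 billion.
Expenditure multiplier = 1/(1 − c + m) = 1/(1 − 0.65 + 0.27) = 1/0.62 ≈ 1.613.
The tax multiplier is −c × k ≈ −1.048, so ΔY = k × (−c·ΔT) = (+$209.3 billion) / 0.62 ≈ +$338 billion.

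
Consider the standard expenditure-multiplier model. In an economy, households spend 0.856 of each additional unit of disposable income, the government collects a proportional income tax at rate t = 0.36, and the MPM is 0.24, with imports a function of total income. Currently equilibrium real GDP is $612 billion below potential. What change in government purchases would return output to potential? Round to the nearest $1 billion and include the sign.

Spending multiplier = 1/(1 − c(1−t) + m) = 1/(1 − 0.856×0.64 + 0.24) = 1/0.69216 ≈ 1.445.
Need ΔY = +$612 billion, so ΔG = ΔY/k = (+$612 billion) × 0.69216 ≈ +$424 billion.
The government should increase government purchases by $424 billion.

+$424 billion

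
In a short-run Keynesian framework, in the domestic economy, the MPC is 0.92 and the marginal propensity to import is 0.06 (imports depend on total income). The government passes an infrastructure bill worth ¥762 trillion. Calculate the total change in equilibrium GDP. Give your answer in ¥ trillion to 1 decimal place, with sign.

+¥5,442.9 trillion

Spending multiplier = 1/(1 − c + m) = 1/(1 − 0.92 + 0.06) = 1/0.14 ≈ 7.143.
ΔY = k × ΔG = (+¥762 trillion) / 0.14 ≈ +¥5,442.9 trillion.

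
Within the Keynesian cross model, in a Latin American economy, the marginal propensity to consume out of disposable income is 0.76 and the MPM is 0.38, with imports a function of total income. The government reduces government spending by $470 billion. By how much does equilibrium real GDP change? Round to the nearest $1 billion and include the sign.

Spending multiplier = 1/(1 − c + m) = 1/(1 − 0.76 + 0.38) = 1/0.62 ≈ 1.613.
ΔY = k × ΔG = (−$470 billion) / 0.62 ≈ −$758 billion.

−$758 billion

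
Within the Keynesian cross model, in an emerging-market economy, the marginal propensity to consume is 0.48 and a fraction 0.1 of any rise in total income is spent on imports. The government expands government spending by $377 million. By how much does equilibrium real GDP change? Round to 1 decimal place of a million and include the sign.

+$608.1 million

Spending multiplier = 1/(1 − c + m) = 1/(1 − 0.48 + 0.1) = 1/0.62 ≈ 1.613.
ΔY = k × ΔG = (+$377 million) / 0.62 ≈ +$608.1 million.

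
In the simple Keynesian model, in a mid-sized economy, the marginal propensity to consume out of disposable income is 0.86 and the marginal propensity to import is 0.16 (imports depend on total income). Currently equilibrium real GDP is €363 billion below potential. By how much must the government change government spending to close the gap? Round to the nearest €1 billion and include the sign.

+€109 billion

Spending multiplier = 1/(1 − c + m) = 1/(1 − 0.86 + 0.16) = 1/0.3 ≈ 3.333.
Need ΔY = +€363 billion, so ΔG = ΔY/k = (+€363 billion) × 0.3 ≈ +€109 billion.
The government should increase government spending by €109 billion.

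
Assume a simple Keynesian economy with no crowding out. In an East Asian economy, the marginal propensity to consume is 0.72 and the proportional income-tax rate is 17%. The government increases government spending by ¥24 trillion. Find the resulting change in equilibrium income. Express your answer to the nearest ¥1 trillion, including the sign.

Government-spending multiplier = 1/(1 − c(1−t)) = 1/(1 − 0.72×0.83) = 1/0.4024 ≈ 2.485.
ΔY = k × ΔG = (+¥24 trillion) / 0.4024 ≈ +¥60 trillion.

+¥60 trillion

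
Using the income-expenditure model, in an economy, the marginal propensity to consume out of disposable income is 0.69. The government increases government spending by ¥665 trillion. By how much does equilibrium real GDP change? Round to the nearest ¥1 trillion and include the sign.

+¥2,145 trillion

Spending multiplier = 1/(1 − MPC) = 1/(1 − 0.69) = 1/0.31 ≈ 3.226.
ΔY = k × ΔG = (+¥665 trillion) / 0.31 ≈ +¥2,145 trillion.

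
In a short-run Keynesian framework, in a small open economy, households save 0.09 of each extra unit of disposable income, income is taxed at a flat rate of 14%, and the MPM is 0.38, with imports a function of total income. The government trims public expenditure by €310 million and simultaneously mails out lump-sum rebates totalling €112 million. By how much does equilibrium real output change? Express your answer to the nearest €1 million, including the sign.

−€348 million

MPC = 1 − MPS = 1 − 0.09 = 0.91.
Expenditure multiplier = 1/(1 − c(1−t) + m) = 1/(1 − 0.91×0.86 + 0.38) = 1/0.5974 ≈ 1.674.
ΔG contributes k·ΔG = (−€310 million) / 0.5974 ≈ −€518.9 million.
ΔT of −€112 million changes first-round spending by −c·ΔT = +€101.92 million, contributing k·(−c·ΔT) = (+€101.92 million) / 0.5974 ≈ +€170.6 million.
Net ΔY = k(ΔG − c·ΔT) = (−€208.08 million) / 0.5974 ≈ −€348 million.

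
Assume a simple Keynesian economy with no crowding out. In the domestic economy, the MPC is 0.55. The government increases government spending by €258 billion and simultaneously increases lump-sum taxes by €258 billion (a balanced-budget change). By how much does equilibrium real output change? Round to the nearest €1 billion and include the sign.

Expenditure multiplier = 1/(1 − MPC) = 1/(1 − 0.55) = 1/0.45 ≈ 2.222.
ΔG contributes k·ΔG = (+€258 billion) / 0.45 ≈ +€573.3 billion.
ΔT of +€258 billion changes first-round spending by −c·ΔT = −€141.9 billion, contributing k·(−c·ΔT) = (−€141.9 billion) / 0.45 ≈ −€315.3 billion.
With ΔG = ΔT and no other leakages, the balanced-budget multiplier is 1, so ΔY = ΔG = +€258 billion.

+€258 billion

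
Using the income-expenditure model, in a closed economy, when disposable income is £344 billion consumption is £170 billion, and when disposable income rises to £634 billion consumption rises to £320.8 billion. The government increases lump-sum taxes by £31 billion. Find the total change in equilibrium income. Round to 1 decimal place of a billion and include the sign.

−£33.6 billion

MPC = ΔC/ΔYd = (320.8 − 170)/(634 − 344) = 150.8/290 = 0.52.
A lump-sum tax change of +£31 billion shifts disposable income by −£31 billion; first-round consumption changes by −c × ΔT = −0.52 × (+£31 billion) = −£16.12 billion.
Expenditure multiplier = 1/(1 − MPC) = 1/(1 − 0.52) = 1/0.48 ≈ 2.083.
The tax multiplier is −c × k ≈ −1.083, so ΔY = k × (−c·ΔT) = (−£16.12 billion) / 0.48 ≈ −£33.6 billion.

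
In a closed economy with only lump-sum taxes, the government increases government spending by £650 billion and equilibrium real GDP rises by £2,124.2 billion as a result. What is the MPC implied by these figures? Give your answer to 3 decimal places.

0.694

Implied spending multiplier k = ΔY/ΔG = 2,124.2/650 = 3.268.
Since k = 1/(1 − MPC), MPC = 1 − 1/k = 1 − ΔG/ΔY = 1 − 650/2,124.2 ≈ 0.694.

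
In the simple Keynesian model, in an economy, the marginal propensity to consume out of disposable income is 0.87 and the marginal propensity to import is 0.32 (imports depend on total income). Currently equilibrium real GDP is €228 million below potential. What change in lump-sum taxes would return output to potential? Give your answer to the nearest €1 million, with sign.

Spending multiplier = 1/(1 − c + m) = 1/(1 − 0.87 + 0.32) = 1/0.45 ≈ 2.222.
Tax multiplier = −c·k = −0.87/0.45 ≈ −1.933. Need ΔY = +€228 million, so ΔT = ΔY/(−c·k) = −(+€228 million) × 0.45 / 0.87 ≈ −€118 million.
The government should cut lump-sum taxes by €118 million.

−€118 million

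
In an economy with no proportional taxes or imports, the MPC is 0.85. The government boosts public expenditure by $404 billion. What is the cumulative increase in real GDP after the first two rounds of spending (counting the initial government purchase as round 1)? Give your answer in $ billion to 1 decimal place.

$747.4 billion

Round 1 adds ΔG = $404 billion; each later round is MPC = 0.85 times the previous.
After 2 rounds: 404 + 343.4 = ΔG·(1 − c^2)/(1 − c) = 404 × (1 − 0.7225)/0.15 = $747.4 billion.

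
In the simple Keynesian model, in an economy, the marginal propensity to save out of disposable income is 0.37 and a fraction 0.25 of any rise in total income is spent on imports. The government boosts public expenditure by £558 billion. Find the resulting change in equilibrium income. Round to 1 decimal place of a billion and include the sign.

MPC = 1 − MPS = 1 − 0.37 = 0.63.
Spending multiplier = 1/(1 − c + m) = 1/(1 − 0.63 + 0.25) = 1/0.62 ≈ 1.613.
ΔY = k × ΔG = (+£558 billion) / 0.62 = +£900 billion.

+£900.0 billion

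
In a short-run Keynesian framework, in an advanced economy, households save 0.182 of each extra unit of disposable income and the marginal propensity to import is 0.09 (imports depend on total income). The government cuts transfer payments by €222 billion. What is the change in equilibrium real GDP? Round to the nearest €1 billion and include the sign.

−€668 billion

MPC = 1 − MPS = 1 − 0.182 = 0.818.
The transfer change shifts disposable income by −€222 billion, so first-round consumption changes by c·ΔTR = 0.818 × (−€222 billion) = −€181.596 billion.
Expenditure multiplier = 1/(1 − c + m) = 1/(1 − 0.818 + 0.09) = 1/0.272 ≈ 3.676.
The transfer multiplier is c × k ≈ 3.007, so ΔY = k × (c·ΔTR) = (−€181.596 billion) / 0.272 ≈ −€668 billion.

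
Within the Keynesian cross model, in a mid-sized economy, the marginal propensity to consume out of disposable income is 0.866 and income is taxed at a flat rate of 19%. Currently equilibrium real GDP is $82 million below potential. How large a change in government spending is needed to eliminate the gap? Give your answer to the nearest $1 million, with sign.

Spending multiplier = 1/(1 − c(1−t)) = 1/(1 − 0.866×0.81) = 1/0.29854 ≈ 3.35.
Need ΔY = +$82 million, so ΔG = ΔY/k = (+$82 million) × 0.29854 ≈ +$24 million.
The government should increase government spending by $24 million.

+$24 million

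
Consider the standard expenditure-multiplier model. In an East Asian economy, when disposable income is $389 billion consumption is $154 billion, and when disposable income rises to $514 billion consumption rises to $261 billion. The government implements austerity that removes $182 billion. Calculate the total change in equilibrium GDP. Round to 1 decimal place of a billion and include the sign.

−$1,263.9 billion

MPC = ΔC/ΔYd = (261 − 154)/(514 − 389) = 107/125 = 0.856.
Government-spending multiplier = 1/(1 − MPC) = 1/(1 − 0.856) = 1/0.144 ≈ 6.944.
ΔY = k × ΔG = (−$182 billion) / 0.144 ≈ −$1,263.9 billion.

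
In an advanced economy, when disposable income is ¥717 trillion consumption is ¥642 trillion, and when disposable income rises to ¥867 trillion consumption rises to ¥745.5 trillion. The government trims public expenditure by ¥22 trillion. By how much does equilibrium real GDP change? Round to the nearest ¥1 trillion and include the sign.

−¥71 trillion

MPC = ΔC/ΔYd = (745.5 − 642)/(867 − 717) = 103.5/150 = 0.69.
Spending multiplier = 1/(1 − MPC) = 1/(1 − 0.69) = 1/0.31 ≈ 3.226.
ΔY = k × ΔG = (−¥22 trillion) / 0.31 ≈ −¥71 trillion.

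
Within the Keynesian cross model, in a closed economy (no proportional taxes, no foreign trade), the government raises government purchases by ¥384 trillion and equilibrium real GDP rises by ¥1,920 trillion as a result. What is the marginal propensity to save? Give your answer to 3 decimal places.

Implied spending multiplier k = ΔY/ΔG = 1,920/384 = 5.
Since k = 1/(1 − MPC), MPC = 1 − 1/k = 1 − ΔG/ΔY = 1 − 384/1,920 = 0.800.
MPS = 1 − MPC = 0.200.

0.200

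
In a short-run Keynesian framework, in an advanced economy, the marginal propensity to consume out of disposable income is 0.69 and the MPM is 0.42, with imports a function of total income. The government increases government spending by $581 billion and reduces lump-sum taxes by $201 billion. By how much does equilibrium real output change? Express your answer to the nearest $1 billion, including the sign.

Expenditure multiplier = 1/(1 − c + m) = 1/(1 − 0.69 + 0.42) = 1/0.73 ≈ 1.37.
ΔG contributes k·ΔG = (+$581 billion) / 0.73 ≈ +$795.9 billion.
ΔT of −$201 billion changes first-round spending by −c·ΔT = +$138.69 billion, contributing k·(−c·ΔT) = (+$138.69 billion) / 0.73 ≈ +$190 billion.
Net ΔY = k(ΔG − c·ΔT) = (+$719.69 billion) / 0.73 ≈ +$986 billion.

+$986 billion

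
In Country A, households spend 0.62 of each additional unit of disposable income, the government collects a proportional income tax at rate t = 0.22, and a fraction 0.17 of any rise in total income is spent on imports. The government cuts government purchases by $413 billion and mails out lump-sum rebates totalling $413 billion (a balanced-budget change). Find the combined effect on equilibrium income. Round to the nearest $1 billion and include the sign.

Expenditure multiplier = 1/(1 − c(1−t) + m) = 1/(1 − 0.62×0.78 + 0.17) = 1/0.6864 ≈ 1.457.
ΔG contributes k·ΔG = (−$413 billion) / 0.6864 ≈ −$601.7 billion.
ΔT of −$413 billion changes first-round spending by −c·ΔT = +$256.06 billion, contributing k·(−c·ΔT) = (+$256.06 billion) / 0.6864 ≈ +$373 billion.
Net ΔY = k(ΔG − c·ΔT) = (−$156.94 billion) / 0.6864 ≈ −$229 billion.

−$229 billion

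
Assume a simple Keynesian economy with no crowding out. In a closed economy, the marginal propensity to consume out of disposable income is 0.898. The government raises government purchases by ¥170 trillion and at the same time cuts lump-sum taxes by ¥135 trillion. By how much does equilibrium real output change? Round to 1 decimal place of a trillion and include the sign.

+¥2,855.2 trillion

Expenditure multiplier = 1/(1 − MPC) = 1/(1 − 0.898) = 1/0.102 ≈ 9.804.
ΔG contributes k·ΔG = (+¥170 trillion) / 0.102 ≈ +¥1,666.7 trillion.
ΔT of −¥135 trillion changes first-round spending by −c·ΔT = +¥121.23 trillion, contributing k·(−c·ΔT) = (+¥121.23 trillion) / 0.102 ≈ +¥1,188.5 trillion.
Net ΔY = k(ΔG − c·ΔT) = (+¥291.23 trillion) / 0.102 ≈ +¥2,855.2 trillion.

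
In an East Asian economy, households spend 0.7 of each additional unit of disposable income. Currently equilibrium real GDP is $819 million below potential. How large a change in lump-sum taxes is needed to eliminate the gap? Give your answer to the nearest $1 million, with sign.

−$351 million

Spending multiplier = 1/(1 − MPC) = 1/(1 − 0.7) = 1/0.3 ≈ 3.333.
Tax multiplier = −c·k = −0.7/0.3 ≈ −2.333. Need ΔY = +$819 million, so ΔT = ΔY/(−c·k) = −(+$819 million) × 0.3 / 0.7 = −$351 million.
The government should cut lump-sum taxes by $351 million.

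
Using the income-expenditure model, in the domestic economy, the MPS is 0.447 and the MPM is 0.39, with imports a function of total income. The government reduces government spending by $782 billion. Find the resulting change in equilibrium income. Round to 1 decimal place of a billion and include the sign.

−$934.3 billion

MPC = 1 − MPS = 1 − 0.447 = 0.553.
Expenditure multiplier = 1/(1 − c + m) = 1/(1 − 0.553 + 0.39) = 1/0.837 ≈ 1.195.
ΔY = k × ΔG = (−$782 billion) / 0.837 ≈ −$934.3 billion.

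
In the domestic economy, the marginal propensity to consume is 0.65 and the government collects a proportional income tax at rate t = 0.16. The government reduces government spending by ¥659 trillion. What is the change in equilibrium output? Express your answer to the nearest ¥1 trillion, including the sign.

Expenditure multiplier = 1/(1 − c(1−t)) = 1/(1 − 0.65×0.84) = 1/0.454 ≈ 2.203.
ΔY = k × ΔG = (−¥659 trillion) / 0.454 ≈ −¥1,452 trillion.

−¥1,452 trillion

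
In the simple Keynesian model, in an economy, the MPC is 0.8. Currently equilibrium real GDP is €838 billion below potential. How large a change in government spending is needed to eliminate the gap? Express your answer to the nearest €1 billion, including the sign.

+€168 billion

Spending multiplier = 1/(1 − MPC) = 1/(1 − 0.8) = 1/0.2 = 5.
Need ΔY = +€838 billion, so ΔG = ΔY/k = (+€838 billion) × 0.2 ≈ +€168 billion.
The government should increase government spending by €168 billion.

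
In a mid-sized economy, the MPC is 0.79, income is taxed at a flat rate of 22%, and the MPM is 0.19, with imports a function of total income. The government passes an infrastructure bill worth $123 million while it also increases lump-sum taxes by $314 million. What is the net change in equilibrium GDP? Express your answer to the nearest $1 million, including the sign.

Expenditure multiplier = 1/(1 − c(1−t) + m) = 1/(1 − 0.79×0.78 + 0.19) = 1/0.5738 ≈ 1.743.
ΔG contributes k·ΔG = (+$123 million) / 0.5738 ≈ +$214.4 million.
ΔT of +$314 million changes first-round spending by −c·ΔT = −$248.06 million, contributing k·(−c·ΔT) = (−$248.06 million) / 0.5738 ≈ −$432.3 million.
Net ΔY = k(ΔG − c·ΔT) = (−$125.06 million) / 0.5738 ≈ −$218 million.

−$218 million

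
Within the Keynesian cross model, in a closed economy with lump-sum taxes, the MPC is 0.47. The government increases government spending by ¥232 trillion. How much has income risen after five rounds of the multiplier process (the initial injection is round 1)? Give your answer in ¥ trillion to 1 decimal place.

¥427.7 trillion

Round 1 adds ΔG = ¥232 trillion; each later round is MPC = 0.47 times the previous.
After 5 rounds: 232 + 109.04 + 51.2488 + 24.086936 + 11.32085992 = ΔG·(1 − c^5)/(1 − c) = 232 × (1 − 0.0229345007)/0.53 ≈ ¥427.7 trillion.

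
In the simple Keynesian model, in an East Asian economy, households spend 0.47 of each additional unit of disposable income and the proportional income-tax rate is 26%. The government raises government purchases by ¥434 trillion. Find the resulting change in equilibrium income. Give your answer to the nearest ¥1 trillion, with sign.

Government-spending multiplier = 1/(1 − c(1−t)) = 1/(1 − 0.47×0.74) = 1/0.6522 ≈ 1.533.
ΔY = k × ΔG = (+¥434 trillion) / 0.6522 ≈ +¥665 trillion.

+¥665 trillion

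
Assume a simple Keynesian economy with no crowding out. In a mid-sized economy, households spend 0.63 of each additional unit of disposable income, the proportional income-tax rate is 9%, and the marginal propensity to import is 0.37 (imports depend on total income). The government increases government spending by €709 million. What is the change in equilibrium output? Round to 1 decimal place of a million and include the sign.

+€889.9 million

Spending multiplier = 1/(1 − c(1−t) + m) = 1/(1 − 0.63×0.91 + 0.37) = 1/0.7967 ≈ 1.255.
ΔY = k × ΔG = (+€709 million) / 0.7967 ≈ +€889.9 million.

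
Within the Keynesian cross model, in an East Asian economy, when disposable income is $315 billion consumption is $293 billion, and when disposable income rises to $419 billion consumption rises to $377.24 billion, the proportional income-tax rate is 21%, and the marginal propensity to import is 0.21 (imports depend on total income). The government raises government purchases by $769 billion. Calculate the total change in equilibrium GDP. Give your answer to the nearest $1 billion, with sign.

MPC = ΔC/ΔYd = (377.24 − 293)/(419 − 315) = 84.24/104 = 0.81.
Expenditure multiplier = 1/(1 − c(1−t) + m) = 1/(1 − 0.81×0.79 + 0.21) = 1/0.5701 ≈ 1.754.
ΔY = k × ΔG = (+$769 billion) / 0.5701 ≈ +$1,349 billion.

+$1,349 billion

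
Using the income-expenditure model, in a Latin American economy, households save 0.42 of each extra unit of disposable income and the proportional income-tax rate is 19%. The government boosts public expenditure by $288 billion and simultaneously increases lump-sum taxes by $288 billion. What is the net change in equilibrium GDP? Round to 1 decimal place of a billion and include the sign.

MPC = 1 − MPS = 1 − 0.42 = 0.58.
Expenditure multiplier = 1/(1 − c(1−t)) = 1/(1 − 0.58×0.81) = 1/0.5302 ≈ 1.886.
ΔG contributes k·ΔG = (+$288 billion) / 0.5302 ≈ +$543.2 billion.
ΔT of +$288 billion changes first-round spending by −c·ΔT = −$167.04 billion, contributing k·(−c·ΔT) = (−$167.04 billion) / 0.5302 ≈ −$315.1 billion.
Net ΔY = k(ΔG − c·ΔT) = (+$120.96 billion) / 0.5302 ≈ +$228.1 billion.

+$228.1 billion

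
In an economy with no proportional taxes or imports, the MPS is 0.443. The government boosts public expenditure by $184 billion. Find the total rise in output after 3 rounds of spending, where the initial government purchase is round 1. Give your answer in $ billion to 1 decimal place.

$343.6 billion

MPC = 1 − MPS = 1 − 0.443 = 0.557.
Round 1 adds ΔG = $184 billion; each later round is MPC = 0.557 times the previous.
After 3 rounds: 184 + 102.488 + 57.085816 = ΔG·(1 − c^3)/(1 − c) = 184 × (1 − 0.172808693)/0.443 ≈ $343.6 billion.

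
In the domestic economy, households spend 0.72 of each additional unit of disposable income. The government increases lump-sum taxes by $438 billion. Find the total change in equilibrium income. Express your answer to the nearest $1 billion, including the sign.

−$1,126 billion

A lump-sum tax change of +$438 billion shifts disposable income by −$438 billion; first-round consumption changes by −c × ΔT = −0.72 × (+$438 billion) = −$315.36 billion.
Expenditure multiplier = 1/(1 − MPC) = 1/(1 − 0.72) = 1/0.28 ≈ 3.571.
The tax multiplier is −c × k ≈ −2.571, so ΔY = k × (−c·ΔT) = (−$315.36 billion) / 0.28 ≈ −$1,126 billion.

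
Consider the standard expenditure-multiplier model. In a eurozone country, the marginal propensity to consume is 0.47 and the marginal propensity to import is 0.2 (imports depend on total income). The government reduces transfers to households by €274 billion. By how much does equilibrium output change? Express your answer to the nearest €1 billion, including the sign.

−€176 billion

The transfer change shifts disposable income by −€274 billion, so first-round consumption changes by c·ΔTR = 0.47 × (−€274 billion) = −€128.78 billion.
Expenditure multiplier = 1/(1 − c + m) = 1/(1 − 0.47 + 0.2) = 1/0.73 ≈ 1.37.
The transfer multiplier is c × k ≈ 0.644, so ΔY = k × (c·ΔTR) = (−€128.78 billion) / 0.73 ≈ −€176 billion.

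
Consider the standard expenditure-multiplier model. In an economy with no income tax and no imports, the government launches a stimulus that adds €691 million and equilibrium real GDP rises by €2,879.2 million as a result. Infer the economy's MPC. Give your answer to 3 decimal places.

Implied spending multiplier k = ΔY/ΔG = 2,879.2/691 ≈ 4.1667.
Since k = 1/(1 − MPC), MPC = 1 − 1/k = 1 − ΔG/ΔY = 1 − 691/2,879.2 ≈ 0.760.

0.760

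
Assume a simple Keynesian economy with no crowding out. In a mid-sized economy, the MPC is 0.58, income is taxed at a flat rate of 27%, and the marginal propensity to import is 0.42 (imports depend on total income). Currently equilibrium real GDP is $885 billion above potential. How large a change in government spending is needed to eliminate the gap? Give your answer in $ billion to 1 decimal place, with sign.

Spending multiplier = 1/(1 − c(1−t) + m) = 1/(1 − 0.58×0.73 + 0.42) = 1/0.9966 ≈ 1.003.
Need ΔY = −$885 billion, so ΔG = ΔY/k = (−$885 billion) × 0.9966 ≈ −$882 billion.
The government should cut government spending by $882 billion.

−$882.0 billion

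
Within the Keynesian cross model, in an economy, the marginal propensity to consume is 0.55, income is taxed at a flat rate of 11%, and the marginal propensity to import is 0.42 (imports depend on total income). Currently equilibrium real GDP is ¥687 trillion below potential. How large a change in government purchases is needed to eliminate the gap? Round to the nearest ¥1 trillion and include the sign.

+¥639 trillion

Spending multiplier = 1/(1 − c(1−t) + m) = 1/(1 − 0.55×0.89 + 0.42) = 1/0.9305 ≈ 1.075.
Need ΔY = +¥687 trillion, so ΔG = ΔY/k = (+¥687 trillion) × 0.9305 ≈ +¥639 trillion.
The government should increase government purchases by ¥639 trillion.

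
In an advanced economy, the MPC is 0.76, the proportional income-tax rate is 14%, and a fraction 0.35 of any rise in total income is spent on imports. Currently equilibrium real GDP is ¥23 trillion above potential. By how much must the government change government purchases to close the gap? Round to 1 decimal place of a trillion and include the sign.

−¥16.0 trillion

Spending multiplier = 1/(1 − c(1−t) + m) = 1/(1 − 0.76×0.86 + 0.35) = 1/0.6964 ≈ 1.436.
Need ΔY = −¥23 trillion, so ΔG = ΔY/k = (−¥23 trillion) × 0.6964 ≈ −¥16 trillion.
The government should cut government purchases by ¥16 trillion.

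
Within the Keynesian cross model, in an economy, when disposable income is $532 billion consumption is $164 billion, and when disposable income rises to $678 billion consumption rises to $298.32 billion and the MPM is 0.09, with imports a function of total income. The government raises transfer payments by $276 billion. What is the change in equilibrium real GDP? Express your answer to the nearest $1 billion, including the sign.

MPC = ΔC/ΔYd = (298.32 − 164)/(678 − 532) = 134.32/146 = 0.92.
The transfer change shifts disposable income by +$276 billion, so first-round consumption changes by c·ΔTR = 0.92 × (+$276 billion) = +$253.92 billion.
Expenditure multiplier = 1/(1 − c + m) = 1/(1 − 0.92 + 0.09) = 1/0.17 ≈ 5.882.
The transfer multiplier is c × k ≈ 5.412, so ΔY = k × (c·ΔTR) = (+$253.92 billion) / 0.17 ≈ +$1,494 billion.

+$1,494 billion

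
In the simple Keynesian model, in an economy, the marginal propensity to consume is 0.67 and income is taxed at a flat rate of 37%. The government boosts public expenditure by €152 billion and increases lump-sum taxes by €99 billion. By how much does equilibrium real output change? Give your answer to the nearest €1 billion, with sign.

Expenditure multiplier = 1/(1 − c(1−t)) = 1/(1 − 0.67×0.63) = 1/0.5779 ≈ 1.73.
ΔG contributes k·ΔG = (+€152 billion) / 0.5779 ≈ +€263 billion.
ΔT of +€99 billion changes first-round spending by −c·ΔT = −€66.33 billion, contributing k·(−c·ΔT) = (−€66.33 billion) / 0.5779 ≈ −€114.8 billion.
Net ΔY = k(ΔG − c·ΔT) = (+€85.67 billion) / 0.5779 ≈ +€148 billion.

+€148 billion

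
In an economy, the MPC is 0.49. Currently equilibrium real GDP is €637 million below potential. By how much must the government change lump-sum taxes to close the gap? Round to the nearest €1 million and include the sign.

−€663 million

Spending multiplier = 1/(1 − MPC) = 1/(1 − 0.49) = 1/0.51 ≈ 1.961.
Tax multiplier = −c·k = −0.49/0.51 ≈ −0.961. Need ΔY = +€637 million, so ΔT = ΔY/(−c·k) = −(+€637 million) × 0.51 / 0.49 = −€663 million.
The government should cut lump-sum taxes by €663 million.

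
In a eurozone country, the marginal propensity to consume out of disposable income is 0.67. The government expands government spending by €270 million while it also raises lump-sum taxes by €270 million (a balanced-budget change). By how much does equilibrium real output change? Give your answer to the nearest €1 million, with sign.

Expenditure multiplier = 1/(1 − MPC) = 1/(1 − 0.67) = 1/0.33 ≈ 3.03.
ΔG contributes k·ΔG = (+€270 million) / 0.33 ≈ +€818.2 million.
ΔT of +€270 million changes first-round spending by −c·ΔT = −€180.9 million, contributing k·(−c·ΔT) = (−€180.9 million) / 0.33 ≈ −€548.2 million.
With ΔG = ΔT and no other leakages, the balanced-budget multiplier is 1, so ΔY = ΔG = +€270 million.

+€270 million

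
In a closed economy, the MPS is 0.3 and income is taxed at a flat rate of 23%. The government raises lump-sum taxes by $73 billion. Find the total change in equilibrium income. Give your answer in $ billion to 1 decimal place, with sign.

−$110.8 billion

MPC = 1 − MPS = 1 − 0.3 = 0.7.
A lump-sum tax change of +$73 billion shifts disposable income by −$73 billion; first-round consumption changes by −c × ΔT = −0.7 × (+$73 billion) = −$51.1 billion.
Expenditure multiplier = 1/(1 − c(1−t)) = 1/(1 − 0.7×0.77) = 1/0.461 ≈ 2.169.
The tax multiplier is −c × k ≈ −1.518, so ΔY = k × (−c·ΔT) = (−$51.1 billion) / 0.461 ≈ −$110.8 billion.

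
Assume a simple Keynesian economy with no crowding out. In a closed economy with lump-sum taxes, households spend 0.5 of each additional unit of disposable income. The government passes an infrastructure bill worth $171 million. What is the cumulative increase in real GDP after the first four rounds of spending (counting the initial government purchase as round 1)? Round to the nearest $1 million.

Round 1 adds ΔG = $171 million; each later round is MPC = 0.5 times the previous.
After 4 rounds: 171 + 85.5 + 42.75 + 21.375 = ΔG·(1 − c^4)/(1 − c) = 171 × (1 − 0.0625)/0.5 ≈ $321 million.

$321 million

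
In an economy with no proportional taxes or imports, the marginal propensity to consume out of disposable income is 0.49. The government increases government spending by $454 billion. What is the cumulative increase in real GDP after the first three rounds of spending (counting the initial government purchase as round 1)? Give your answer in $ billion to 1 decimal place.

$785.5 billion

Round 1 adds ΔG = $454 billion; each later round is MPC = 0.49 times the previous.
After 3 rounds: 454 + 222.46 + 109.0054 = ΔG·(1 − c^3)/(1 − c) = 454 × (1 − 0.117649)/0.51 ≈ $785.5 billion.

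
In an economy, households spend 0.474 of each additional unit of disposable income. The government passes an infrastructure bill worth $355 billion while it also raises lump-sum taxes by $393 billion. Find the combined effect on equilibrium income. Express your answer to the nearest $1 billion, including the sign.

+$321 billion

Expenditure multiplier = 1/(1 − MPC) = 1/(1 − 0.474) = 1/0.526 ≈ 1.901.
ΔG contributes k·ΔG = (+$355 billion) / 0.526 ≈ +$674.9 billion.
ΔT of +$393 billion changes first-round spending by −c·ΔT = −$186.282 billion, contributing k·(−c·ΔT) = (−$186.282 billion) / 0.526 ≈ −$354.1 billion.
Net ΔY = k(ΔG − c·ΔT) = (+$168.718 billion) / 0.526 ≈ +$321 billion.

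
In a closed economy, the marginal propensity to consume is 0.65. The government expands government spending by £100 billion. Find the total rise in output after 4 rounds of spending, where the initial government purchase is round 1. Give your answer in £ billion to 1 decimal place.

Round 1 adds ΔG = £100 billion; each later round is MPC = 0.65 times the previous.
After 4 rounds: 100 + 65 + 42.25 + 27.4625 = ΔG·(1 − c^4)/(1 − c) = 100 × (1 − 0.17850625)/0.35 ≈ £234.7 billion.

£234.7 billion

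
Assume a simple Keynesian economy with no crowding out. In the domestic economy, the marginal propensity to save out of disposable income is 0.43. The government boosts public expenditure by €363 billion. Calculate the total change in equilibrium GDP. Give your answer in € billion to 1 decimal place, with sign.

MPC = 1 − MPS = 1 − 0.43 = 0.57.
Government-spending multiplier = 1/(1 − MPC) = 1/(1 − 0.57) = 1/0.43 ≈ 2.326.
ΔY = k × ΔG = (+€363 billion) / 0.43 ≈ +€844.2 billion.

+€844.2 billion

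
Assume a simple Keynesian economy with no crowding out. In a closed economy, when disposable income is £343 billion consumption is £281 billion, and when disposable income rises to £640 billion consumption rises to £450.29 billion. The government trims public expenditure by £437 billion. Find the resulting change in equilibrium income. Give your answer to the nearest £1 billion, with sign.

−£1,016 billion

MPC = ΔC/ΔYd = (450.29 − 281)/(640 − 343) = 169.29/297 = 0.57.
Expenditure multiplier = 1/(1 − MPC) = 1/(1 − 0.57) = 1/0.43 ≈ 2.326.
ΔY = k × ΔG = (−£437 billion) / 0.43 ≈ −£1,016 billion.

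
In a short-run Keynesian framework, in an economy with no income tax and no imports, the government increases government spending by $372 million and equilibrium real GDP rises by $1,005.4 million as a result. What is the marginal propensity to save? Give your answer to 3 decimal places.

0.370

Implied spending multiplier k = ΔY/ΔG = 1,005.4/372 ≈ 2.7027.
Since k = 1/(1 − MPC), MPC = 1 − 1/k = 1 − ΔG/ΔY = 1 − 372/1,005.4 ≈ 0.630.
MPS = 1 − MPC = 0.370.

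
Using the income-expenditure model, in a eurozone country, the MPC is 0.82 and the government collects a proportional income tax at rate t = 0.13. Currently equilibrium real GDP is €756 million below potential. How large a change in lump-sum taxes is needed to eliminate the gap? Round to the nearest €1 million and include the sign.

−€264 million

Spending multiplier = 1/(1 − c(1−t)) = 1/(1 − 0.82×0.87) = 1/0.2866 ≈ 3.489.
Tax multiplier = −c·k = −0.82/0.2866 ≈ −2.861. Need ΔY = +€756 million, so ΔT = ΔY/(−c·k) = −(+€756 million) × 0.2866 / 0.82 ≈ −€264 million.
The government should cut lump-sum taxes by €264 million.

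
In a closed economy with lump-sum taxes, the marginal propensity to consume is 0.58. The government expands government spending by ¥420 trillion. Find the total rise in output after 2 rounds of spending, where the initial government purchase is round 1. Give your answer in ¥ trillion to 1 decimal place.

¥663.6 trillion

Round 1 adds ΔG = ¥420 trillion; each later round is MPC = 0.58 times the previous.
After 2 rounds: 420 + 243.6 = ΔG·(1 − c^2)/(1 − c) = 420 × (1 − 0.3364)/0.42 = ¥663.6 trillion.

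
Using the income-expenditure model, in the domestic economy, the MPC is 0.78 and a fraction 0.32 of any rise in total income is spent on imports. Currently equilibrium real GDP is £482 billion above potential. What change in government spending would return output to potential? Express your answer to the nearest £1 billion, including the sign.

Spending multiplier = 1/(1 − c + m) = 1/(1 − 0.78 + 0.32) = 1/0.54 ≈ 1.852.
Need ΔY = −£482 billion, so ΔG = ΔY/k = (−£482 billion) × 0.54 ≈ −£260 billion.
The government should cut government spending by £260 billion.

−£260 billion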